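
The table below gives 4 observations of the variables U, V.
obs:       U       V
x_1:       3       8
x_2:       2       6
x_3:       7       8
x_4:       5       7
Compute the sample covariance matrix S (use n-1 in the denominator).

Step 1 — column means:
  mean(U) = (3 + 2 + 7 + 5) / 4 = 17/4 = 4.25
  mean(V) = (8 + 6 + 8 + 7) / 4 = 29/4 = 7.25

Step 2 — sample covariance S[i,j] = (1/(n-1)) · Σ_k (x_{k,i} - mean_i) · (x_{k,j} - mean_j), with n-1 = 3.
  S[U,U] = ((-1.25)·(-1.25) + (-2.25)·(-2.25) + (2.75)·(2.75) + (0.75)·(0.75)) / 3 = 14.75/3 = 4.9167
  S[U,V] = ((-1.25)·(0.75) + (-2.25)·(-1.25) + (2.75)·(0.75) + (0.75)·(-0.25)) / 3 = 3.75/3 = 1.25
  S[V,V] = ((0.75)·(0.75) + (-1.25)·(-1.25) + (0.75)·(0.75) + (-0.25)·(-0.25)) / 3 = 2.75/3 = 0.9167

S is symmetric (S[j,i] = S[i,j]). Assembling:

S = [[4.9167, 1.25],
 [1.25, 0.9167]]


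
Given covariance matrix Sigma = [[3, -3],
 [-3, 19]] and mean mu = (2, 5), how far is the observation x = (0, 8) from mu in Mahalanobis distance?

Step 1 — centre the observation: (x - mu) = (-2, 3).

Step 2 — invert Sigma. det(Sigma) = 3·19 - (-3)² = 48.
  Sigma^{-1} = (1/det) · [[d, -b], [-b, a]] = [[0.3958, 0.0625],
 [0.0625, 0.0625]].

Step 3 — form the quadratic (x - mu)^T · Sigma^{-1} · (x - mu):
  Sigma^{-1} · (x - mu) = (-0.6042, 0.0625).
  (x - mu)^T · [Sigma^{-1} · (x - mu)] = (-2)·(-0.6042) + (3)·(0.0625) = 1.3958.

Step 4 — take square root: d = √(1.3958) ≈ 1.1815.

d(x, mu) = √(1.3958) ≈ 1.1815


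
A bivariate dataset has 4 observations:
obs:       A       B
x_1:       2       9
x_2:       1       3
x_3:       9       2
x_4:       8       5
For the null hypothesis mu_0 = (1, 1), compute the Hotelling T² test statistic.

Step 1 — sample mean vector:
  mean(A) = (2 + 1 + 9 + 8) / 4 = 20/4 = 5
  mean(B) = (9 + 3 + 2 + 5) / 4 = 19/4 = 4.75
  x̄ = (5, 4.75),  deviation x̄ - mu_0 = (5, 4.75) - (1, 1) = (4, 3.75).

Step 2 — sample covariance matrix, S[i,j] = (1/(n-1)) · Σ_k (x_{k,i} - mean_i) · (x_{k,j} - mean_j), divisor n-1 = 3:
  S[A,A] = ((-3)·(-3) + (-4)·(-4) + (4)·(4) + (3)·(3)) / 3 = 50/3 = 16.6667
  S[A,B] = ((-3)·(4.25) + (-4)·(-1.75) + (4)·(-2.75) + (3)·(0.25)) / 3 = -16/3 = -5.3333
  S[B,B] = ((4.25)·(4.25) + (-1.75)·(-1.75) + (-2.75)·(-2.75) + (0.25)·(0.25)) / 3 = 28.75/3 = 9.5833
  S = [[16.6667, -5.3333],
 [-5.3333, 9.5833]].

Step 3 — invert S. det(S) = 16.6667·9.5833 - (-5.3333)² = 131.2778.
  S^{-1} = (1/det) · [[d, -b], [-b, a]] = [[0.073, 0.0406],
 [0.0406, 0.127]].

Step 4 — quadratic form (x̄ - mu_0)^T · S^{-1} · (x̄ - mu_0):
  S^{-1} · (x̄ - mu_0) = (0.4444, 0.6386),
  (x̄ - mu_0)^T · [...] = (4)·(0.4444) + (3.75)·(0.6386) = 4.1721.

Step 5 — scale by n: T² = 4 · 4.1721 = 16.6885.

T² ≈ 16.6885


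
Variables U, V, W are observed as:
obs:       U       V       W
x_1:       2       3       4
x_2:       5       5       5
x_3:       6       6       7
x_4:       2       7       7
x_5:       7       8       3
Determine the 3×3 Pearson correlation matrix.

Step 1 — column means:
  mean(U) = (2 + 5 + 6 + 2 + 7) / 5 = 22/5 = 4.4
  mean(V) = (3 + 5 + 6 + 7 + 8) / 5 = 29/5 = 5.8
  mean(W) = (4 + 5 + 7 + 7 + 3) / 5 = 26/5 = 5.2

Step 2 — sample variances and covariances s[i,j] = (1/(n-1)) · Σ_k (x_{k,i} - mean_i) · (x_{k,j} - mean_j), with n-1 = 4:
  s[U,U] = ((-2.4)·(-2.4) + (0.6)·(0.6) + (1.6)·(1.6) + (-2.4)·(-2.4) + (2.6)·(2.6)) / 4 = 21.2/4 = 5.3
  s[U,V] = ((-2.4)·(-2.8) + (0.6)·(-0.8) + (1.6)·(0.2) + (-2.4)·(1.2) + (2.6)·(2.2)) / 4 = 9.4/4 = 2.35
  s[U,W] = ((-2.4)·(-1.2) + (0.6)·(-0.2) + (1.6)·(1.8) + (-2.4)·(1.8) + (2.6)·(-2.2)) / 4 = -4.4/4 = -1.1
  s[V,V] = ((-2.8)·(-2.8) + (-0.8)·(-0.8) + (0.2)·(0.2) + (1.2)·(1.2) + (2.2)·(2.2)) / 4 = 14.8/4 = 3.7
  s[V,W] = ((-2.8)·(-1.2) + (-0.8)·(-0.2) + (0.2)·(1.8) + (1.2)·(1.8) + (2.2)·(-2.2)) / 4 = 1.2/4 = 0.3
  s[W,W] = ((-1.2)·(-1.2) + (-0.2)·(-0.2) + (1.8)·(1.8) + (1.8)·(1.8) + (-2.2)·(-2.2)) / 4 = 12.8/4 = 3.2
  Sample standard deviations s_i = √(s[i,i]):
  s(U) = √(5.3) = 2.3022
  s(V) = √(3.7) = 1.9235
  s(W) = √(3.2) = 1.7889

Step 3 — r_{ij} = s_{ij} / (s_i · s_j):
  r[U,U] = 1 (diagonal).
  r[U,V] = 2.35 / (2.3022 · 1.9235) = 2.35 / 4.4283 = 0.5307
  r[U,W] = -1.1 / (2.3022 · 1.7889) = -1.1 / 4.1183 = -0.2671
  r[V,V] = 1 (diagonal).
  r[V,W] = 0.3 / (1.9235 · 1.7889) = 0.3 / 3.4409 = 0.0872
  r[W,W] = 1 (diagonal).

R is symmetric with unit diagonal. Assembling:

R = [[1, 0.5307, -0.2671],
 [0.5307, 1, 0.0872],
 [-0.2671, 0.0872, 1]]


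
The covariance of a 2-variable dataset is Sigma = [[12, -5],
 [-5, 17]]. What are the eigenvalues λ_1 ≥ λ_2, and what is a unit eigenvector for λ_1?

Step 1 — characteristic polynomial of 2×2 Sigma:
  det(Sigma - λI) = λ² - trace · λ + det = 0.
  trace = 12 + 17 = 29, det = 12·17 - (-5)² = 179.
Step 2 — discriminant:
  Δ = trace² - 4·det = 841 - 716 = 125.
Step 3 — eigenvalues:
  λ = (trace ± √Δ)/2 = (29 ± 11.1803)/2,
  λ_1 = 20.0902,  λ_2 = 8.9098.

Step 4 — unit eigenvector for λ_1: solve (Sigma - λ_1 I)v = 0. First row:
  (12 - 20.0902)·v_x + (-5)·v_y = 0, i.e. (-8.0902)·v_x + (-5)·v_y = 0,
  so v ∝ (b, λ_1 - a) = (-5, 8.0902); multiply by -1 so the first entry is positive: u = (5, -8.0902).
  ||u|| = √((5)² + (-8.0902)²) = √(90.4508) ≈ 9.5106,
  v_1 = u/||u|| ≈ (0.5257, -0.8507) (||v_1|| = 1).

λ_1 = 20.0902,  λ_2 = 8.9098;  v_1 ≈ (0.5257, -0.8507)


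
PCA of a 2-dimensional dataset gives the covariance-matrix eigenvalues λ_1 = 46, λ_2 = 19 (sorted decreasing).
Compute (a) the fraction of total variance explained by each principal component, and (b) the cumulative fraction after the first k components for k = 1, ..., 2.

Step 1 — total variance = trace(Sigma) = Σ λ_i = 46 + 19 = 65.

Step 2 — fraction explained by component i = λ_i / Σ λ:
  PC1: 46/65 = 0.7077
  PC2: 19/65 = 0.2923

Step 3 — cumulative fraction after k components = (λ_1 + ... + λ_k) / Σ λ:
  k = 1: 46/65 = 0.7077
  k = 2: (46 + 19)/65 = 65/65 = 1

Summary (fraction, with percent):

explained: PC1 0.7077 (70.77%), PC2 0.2923 (29.23%);  cumulative: 0.7077, 1


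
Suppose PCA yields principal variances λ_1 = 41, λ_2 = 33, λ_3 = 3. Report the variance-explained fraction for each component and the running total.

Step 1 — total variance = trace(Sigma) = Σ λ_i = 41 + 33 + 3 = 77.

Step 2 — fraction explained by component i = λ_i / Σ λ:
  PC1: 41/77 = 0.5325
  PC2: 33/77 = 0.4286
  PC3: 3/77 = 0.039

Step 3 — cumulative fraction after k components = (λ_1 + ... + λ_k) / Σ λ:
  k = 1: 41/77 = 0.5325
  k = 2: (41 + 33)/77 = 74/77 = 0.961
  k = 3: (41 + 33 + 3)/77 = 77/77 = 1

Summary (fraction, with percent):

explained: PC1 0.5325 (53.25%), PC2 0.4286 (42.86%), PC3 0.039 (3.9%);  cumulative: 0.5325, 0.961, 1


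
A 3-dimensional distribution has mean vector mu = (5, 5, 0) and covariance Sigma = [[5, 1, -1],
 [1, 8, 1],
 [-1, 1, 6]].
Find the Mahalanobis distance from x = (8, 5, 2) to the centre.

Step 1 — centre the observation: (x - mu) = (3, 0, 2).

Step 2 — invert Sigma (cofactor / det for 3×3, or solve directly):
  Sigma^{-1} = [[0.2146, -0.032, 0.0411],
 [-0.032, 0.1324, -0.0274],
 [0.0411, -0.0274, 0.1781]].

Step 3 — form the quadratic (x - mu)^T · Sigma^{-1} · (x - mu):
  Sigma^{-1} · (x - mu) = (0.726, -0.1507, 0.4795).
  (x - mu)^T · [Sigma^{-1} · (x - mu)] = (3)·(0.726) + (0)·(-0.1507) + (2)·(0.4795) = 3.137.

Step 4 — take square root: d = √(3.137) ≈ 1.7712.

d(x, mu) = √(3.137) ≈ 1.7712


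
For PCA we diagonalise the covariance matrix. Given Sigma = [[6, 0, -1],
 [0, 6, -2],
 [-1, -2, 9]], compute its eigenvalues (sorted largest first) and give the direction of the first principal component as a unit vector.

Step 1 — characteristic polynomial p(λ) = det(λI - Sigma) = λ³ - tr·λ² + c_1·λ - det, where tr = trace, c_1 = sum of the principal 2×2 minors, det = det(Sigma):
  tr = 6 + 6 + 9 = 21,
  c_1 = (6·6 - (0)²) + (6·9 - (-1)²) + (6·9 - (-2)²) = 36 + 53 + 50 = 139,
  det = 6·(6·9 - (-2)²) - (0)·((0)·9 - (-2)·(-1)) + (-1)·((0)·(-2) - 6·(-1)) = 6·(50) - (0)·(-2) + (-1)·(6) = 294.
  So p(λ) = λ³ - 21λ² + 139λ - 294.
Step 2 — look for an integer root (rational root theorem: any rational root is an integer divisor of 294). Testing λ = 6:
  p(6) = 216 - 756 + 834 - 294 = 0  ✓
  Dividing out (λ - 6): p(λ) = (λ - 6)(λ² - 15λ + 49).
Step 3 — remaining eigenvalues from the quadratic λ² - 15λ + 49 = 0:
  Δ = 15² - 4·49 = 225 - 196 = 29,  λ = (15 ± √29)/2 = (15 ± 5.3852)/2 ≈ 10.1926 or 4.8074.
  Sorted: λ_1 = 10.1926,  λ_2 = 6,  λ_3 = 4.8074  (check: sum = 21 = tr ✓).

Step 4 — unit eigenvector for λ_1 ≈ 10.1926: v spans the null space of (Sigma - λ_1 I), whose rows are
  r_1 = (-4.1926, 0, -1),  r_2 = (0, -4.1926, -2),  r_3 = (-1, -2, -1.1926).
  v is orthogonal to every row, so take v ∝ r_1 × r_2 = ((0)·(-2) - (-1)·(-4.1926), (-1)·(0) - (-4.1926)·(-2), (-4.1926)·(-4.1926) - (0)·(0)) ≈ (-4.1926, -8.3852, 17.5777).
  Rescale (multiply by -1 so the first nonzero entry is positive): u = (4.1926, 8.3852, -17.5777).
  ||u|| = √((4.1926)² + (8.3852)² + (-17.5777)²) = √(396.8659) ≈ 19.9215,  v_1 = u/||u|| ≈ (0.2105, 0.4209, -0.8824) (||v_1|| = 1).

λ_1 = 10.1926,  λ_2 = 6,  λ_3 = 4.8074;  v_1 ≈ (0.2105, 0.4209, -0.8824)


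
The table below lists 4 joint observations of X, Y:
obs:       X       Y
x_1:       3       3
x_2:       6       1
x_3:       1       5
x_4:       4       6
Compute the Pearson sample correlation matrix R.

Step 1 — column means:
  mean(X) = (3 + 6 + 1 + 4) / 4 = 14/4 = 3.5
  mean(Y) = (3 + 1 + 5 + 6) / 4 = 15/4 = 3.75

Step 2 — sample variances and covariances s[i,j] = (1/(n-1)) · Σ_k (x_{k,i} - mean_i) · (x_{k,j} - mean_j), with n-1 = 3:
  s[X,X] = ((-0.5)·(-0.5) + (2.5)·(2.5) + (-2.5)·(-2.5) + (0.5)·(0.5)) / 3 = 13/3 = 4.3333
  s[X,Y] = ((-0.5)·(-0.75) + (2.5)·(-2.75) + (-2.5)·(1.25) + (0.5)·(2.25)) / 3 = -8.5/3 = -2.8333
  s[Y,Y] = ((-0.75)·(-0.75) + (-2.75)·(-2.75) + (1.25)·(1.25) + (2.25)·(2.25)) / 3 = 14.75/3 = 4.9167
  Sample standard deviations s_i = √(s[i,i]):
  s(X) = √(4.3333) = 2.0817
  s(Y) = √(4.9167) = 2.2174

Step 3 — r_{ij} = s_{ij} / (s_i · s_j):
  r[X,X] = 1 (diagonal).
  r[X,Y] = -2.8333 / (2.0817 · 2.2174) = -2.8333 / 4.6158 = -0.6138
  r[Y,Y] = 1 (diagonal).

R is symmetric with unit diagonal. Assembling:

R = [[1, -0.6138],
 [-0.6138, 1]]


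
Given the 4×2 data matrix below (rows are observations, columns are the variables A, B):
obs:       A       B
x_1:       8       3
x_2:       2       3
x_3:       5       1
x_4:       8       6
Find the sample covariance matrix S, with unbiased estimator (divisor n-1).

Step 1 — column means:
  mean(A) = (8 + 2 + 5 + 8) / 4 = 23/4 = 5.75
  mean(B) = (3 + 3 + 1 + 6) / 4 = 13/4 = 3.25

Step 2 — sample covariance S[i,j] = (1/(n-1)) · Σ_k (x_{k,i} - mean_i) · (x_{k,j} - mean_j), with n-1 = 3.
  S[A,A] = ((2.25)·(2.25) + (-3.75)·(-3.75) + (-0.75)·(-0.75) + (2.25)·(2.25)) / 3 = 24.75/3 = 8.25
  S[A,B] = ((2.25)·(-0.25) + (-3.75)·(-0.25) + (-0.75)·(-2.25) + (2.25)·(2.75)) / 3 = 8.25/3 = 2.75
  S[B,B] = ((-0.25)·(-0.25) + (-0.25)·(-0.25) + (-2.25)·(-2.25) + (2.75)·(2.75)) / 3 = 12.75/3 = 4.25

S is symmetric (S[j,i] = S[i,j]). Assembling:

S = [[8.25, 2.75],
 [2.75, 4.25]]


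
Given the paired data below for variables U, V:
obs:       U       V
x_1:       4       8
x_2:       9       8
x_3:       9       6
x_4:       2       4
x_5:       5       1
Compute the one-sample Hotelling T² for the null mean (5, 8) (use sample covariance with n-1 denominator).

Step 1 — sample mean vector:
  mean(U) = (4 + 9 + 9 + 2 + 5) / 5 = 29/5 = 5.8
  mean(V) = (8 + 8 + 6 + 4 + 1) / 5 = 27/5 = 5.4
  x̄ = (5.8, 5.4),  deviation x̄ - mu_0 = (5.8, 5.4) - (5, 8) = (0.8, -2.6).

Step 2 — sample covariance matrix, S[i,j] = (1/(n-1)) · Σ_k (x_{k,i} - mean_i) · (x_{k,j} - mean_j), divisor n-1 = 4:
  S[U,U] = ((-1.8)·(-1.8) + (3.2)·(3.2) + (3.2)·(3.2) + (-3.8)·(-3.8) + (-0.8)·(-0.8)) / 4 = 38.8/4 = 9.7
  S[U,V] = ((-1.8)·(2.6) + (3.2)·(2.6) + (3.2)·(0.6) + (-3.8)·(-1.4) + (-0.8)·(-4.4)) / 4 = 14.4/4 = 3.6
  S[V,V] = ((2.6)·(2.6) + (2.6)·(2.6) + (0.6)·(0.6) + (-1.4)·(-1.4) + (-4.4)·(-4.4)) / 4 = 35.2/4 = 8.8
  S = [[9.7, 3.6],
 [3.6, 8.8]].

Step 3 — invert S. det(S) = 9.7·8.8 - (3.6)² = 72.4.
  S^{-1} = (1/det) · [[d, -b], [-b, a]] = [[0.1215, -0.0497],
 [-0.0497, 0.134]].

Step 4 — quadratic form (x̄ - mu_0)^T · S^{-1} · (x̄ - mu_0):
  S^{-1} · (x̄ - mu_0) = (0.2265, -0.3881),
  (x̄ - mu_0)^T · [...] = (0.8)·(0.2265) + (-2.6)·(-0.3881) = 1.1903.

Step 5 — scale by n: T² = 5 · 1.1903 = 5.9517.

T² ≈ 5.9517


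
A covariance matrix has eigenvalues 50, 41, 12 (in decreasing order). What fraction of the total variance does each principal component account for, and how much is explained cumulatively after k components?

Step 1 — total variance = trace(Sigma) = Σ λ_i = 50 + 41 + 12 = 103.

Step 2 — fraction explained by component i = λ_i / Σ λ:
  PC1: 50/103 = 0.4854
  PC2: 41/103 = 0.3981
  PC3: 12/103 = 0.1165

Step 3 — cumulative fraction after k components = (λ_1 + ... + λ_k) / Σ λ:
  k = 1: 50/103 = 0.4854
  k = 2: (50 + 41)/103 = 91/103 = 0.8835
  k = 3: (50 + 41 + 12)/103 = 103/103 = 1

Summary (fraction, with percent):

explained: PC1 0.4854 (48.54%), PC2 0.3981 (39.81%), PC3 0.1165 (11.65%);  cumulative: 0.4854, 0.8835, 1


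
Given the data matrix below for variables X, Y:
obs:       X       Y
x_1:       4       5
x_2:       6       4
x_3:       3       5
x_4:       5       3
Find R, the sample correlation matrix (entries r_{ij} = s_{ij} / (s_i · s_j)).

Step 1 — column means:
  mean(X) = (4 + 6 + 3 + 5) / 4 = 18/4 = 4.5
  mean(Y) = (5 + 4 + 5 + 3) / 4 = 17/4 = 4.25

Step 2 — sample variances and covariances s[i,j] = (1/(n-1)) · Σ_k (x_{k,i} - mean_i) · (x_{k,j} - mean_j), with n-1 = 3:
  s[X,X] = ((-0.5)·(-0.5) + (1.5)·(1.5) + (-1.5)·(-1.5) + (0.5)·(0.5)) / 3 = 5/3 = 1.6667
  s[X,Y] = ((-0.5)·(0.75) + (1.5)·(-0.25) + (-1.5)·(0.75) + (0.5)·(-1.25)) / 3 = -2.5/3 = -0.8333
  s[Y,Y] = ((0.75)·(0.75) + (-0.25)·(-0.25) + (0.75)·(0.75) + (-1.25)·(-1.25)) / 3 = 2.75/3 = 0.9167
  Sample standard deviations s_i = √(s[i,i]):
  s(X) = √(1.6667) = 1.291
  s(Y) = √(0.9167) = 0.9574

Step 3 — r_{ij} = s_{ij} / (s_i · s_j):
  r[X,X] = 1 (diagonal).
  r[X,Y] = -0.8333 / (1.291 · 0.9574) = -0.8333 / 1.236 = -0.6742
  r[Y,Y] = 1 (diagonal).

R is symmetric with unit diagonal. Assembling:

R = [[1, -0.6742],
 [-0.6742, 1]]


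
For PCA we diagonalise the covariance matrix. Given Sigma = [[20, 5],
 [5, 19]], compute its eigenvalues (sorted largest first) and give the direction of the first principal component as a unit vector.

Step 1 — characteristic polynomial of 2×2 Sigma:
  det(Sigma - λI) = λ² - trace · λ + det = 0.
  trace = 20 + 19 = 39, det = 20·19 - (5)² = 355.
Step 2 — discriminant:
  Δ = trace² - 4·det = 1521 - 1420 = 101.
Step 3 — eigenvalues:
  λ = (trace ± √Δ)/2 = (39 ± 10.0499)/2,
  λ_1 = 24.5249,  λ_2 = 14.4751.

Step 4 — unit eigenvector for λ_1: solve (Sigma - λ_1 I)v = 0. First row:
  (20 - 24.5249)·v_x + (5)·v_y = 0, i.e. (-4.5249)·v_x + (5)·v_y = 0,
  so v ∝ (b, λ_1 - a) = (5, 4.5249) = u.
  ||u|| = √((5)² + (4.5249)²) = √(45.4751) ≈ 6.7435,
  v_1 = u/||u|| ≈ (0.7415, 0.671) (||v_1|| = 1).

λ_1 = 24.5249,  λ_2 = 14.4751;  v_1 ≈ (0.7415, 0.671)


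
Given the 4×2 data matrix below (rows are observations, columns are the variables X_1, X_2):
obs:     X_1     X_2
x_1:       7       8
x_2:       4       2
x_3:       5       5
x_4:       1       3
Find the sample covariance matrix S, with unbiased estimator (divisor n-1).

Step 1 — column means:
  mean(X_1) = (7 + 4 + 5 + 1) / 4 = 17/4 = 4.25
  mean(X_2) = (8 + 2 + 5 + 3) / 4 = 18/4 = 4.5

Step 2 — sample covariance S[i,j] = (1/(n-1)) · Σ_k (x_{k,i} - mean_i) · (x_{k,j} - mean_j), with n-1 = 3.
  S[X_1,X_1] = ((2.75)·(2.75) + (-0.25)·(-0.25) + (0.75)·(0.75) + (-3.25)·(-3.25)) / 3 = 18.75/3 = 6.25
  S[X_1,X_2] = ((2.75)·(3.5) + (-0.25)·(-2.5) + (0.75)·(0.5) + (-3.25)·(-1.5)) / 3 = 15.5/3 = 5.1667
  S[X_2,X_2] = ((3.5)·(3.5) + (-2.5)·(-2.5) + (0.5)·(0.5) + (-1.5)·(-1.5)) / 3 = 21/3 = 7

S is symmetric (S[j,i] = S[i,j]). Assembling:

S = [[6.25, 5.1667],
 [5.1667, 7]]


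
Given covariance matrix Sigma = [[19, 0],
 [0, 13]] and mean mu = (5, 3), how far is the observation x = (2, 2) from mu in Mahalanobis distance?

Step 1 — centre the observation: (x - mu) = (-3, -1).

Step 2 — invert Sigma. det(Sigma) = 19·13 - (0)² = 247.
  Sigma^{-1} = (1/det) · [[d, -b], [-b, a]] = [[0.0526, 0],
 [0, 0.0769]].

Step 3 — form the quadratic (x - mu)^T · Sigma^{-1} · (x - mu):
  Sigma^{-1} · (x - mu) = (-0.1579, -0.0769).
  (x - mu)^T · [Sigma^{-1} · (x - mu)] = (-3)·(-0.1579) + (-1)·(-0.0769) = 0.5506.

Step 4 — take square root: d = √(0.5506) ≈ 0.742.

d(x, mu) = √(0.5506) ≈ 0.742


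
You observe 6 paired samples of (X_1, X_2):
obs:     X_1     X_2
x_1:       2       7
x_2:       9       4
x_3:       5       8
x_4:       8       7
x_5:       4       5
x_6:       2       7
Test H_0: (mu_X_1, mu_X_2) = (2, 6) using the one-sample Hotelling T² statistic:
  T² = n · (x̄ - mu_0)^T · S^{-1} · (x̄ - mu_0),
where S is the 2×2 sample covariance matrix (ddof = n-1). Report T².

Step 1 — sample mean vector:
  mean(X_1) = (2 + 9 + 5 + 8 + 4 + 2) / 6 = 30/6 = 5
  mean(X_2) = (7 + 4 + 8 + 7 + 5 + 7) / 6 = 38/6 = 6.3333
  x̄ = (5, 6.3333),  deviation x̄ - mu_0 = (5, 6.3333) - (2, 6) = (3, 0.3333).

Step 2 — sample covariance matrix, S[i,j] = (1/(n-1)) · Σ_k (x_{k,i} - mean_i) · (x_{k,j} - mean_j), divisor n-1 = 5:
  S[X_1,X_1] = ((-3)·(-3) + (4)·(4) + (0)·(0) + (3)·(3) + (-1)·(-1) + (-3)·(-3)) / 5 = 44/5 = 8.8
  S[X_1,X_2] = ((-3)·(0.6667) + (4)·(-2.3333) + (0)·(1.6667) + (3)·(0.6667) + (-1)·(-1.3333) + (-3)·(0.6667)) / 5 = -10/5 = -2
  S[X_2,X_2] = ((0.6667)·(0.6667) + (-2.3333)·(-2.3333) + (1.6667)·(1.6667) + (0.6667)·(0.6667) + (-1.3333)·(-1.3333) + (0.6667)·(0.6667)) / 5 = 11.3333/5 = 2.2667
  S = [[8.8, -2],
 [-2, 2.2667]].

Step 3 — invert S. det(S) = 8.8·2.2667 - (-2)² = 15.9467.
  S^{-1} = (1/det) · [[d, -b], [-b, a]] = [[0.1421, 0.1254],
 [0.1254, 0.5518]].

Step 4 — quadratic form (x̄ - mu_0)^T · S^{-1} · (x̄ - mu_0):
  S^{-1} · (x̄ - mu_0) = (0.4682, 0.5602),
  (x̄ - mu_0)^T · [...] = (3)·(0.4682) + (0.3333)·(0.5602) = 1.5914.

Step 5 — scale by n: T² = 6 · 1.5914 = 9.5485.

T² ≈ 9.5485


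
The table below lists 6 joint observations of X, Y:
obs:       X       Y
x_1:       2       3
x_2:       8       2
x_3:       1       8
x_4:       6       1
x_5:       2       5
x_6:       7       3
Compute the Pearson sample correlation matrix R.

Step 1 — column means:
  mean(X) = (2 + 8 + 1 + 6 + 2 + 7) / 6 = 26/6 = 4.3333
  mean(Y) = (3 + 2 + 8 + 1 + 5 + 3) / 6 = 22/6 = 3.6667

Step 2 — sample variances and covariances s[i,j] = (1/(n-1)) · Σ_k (x_{k,i} - mean_i) · (x_{k,j} - mean_j), with n-1 = 5:
  s[X,X] = ((-2.3333)·(-2.3333) + (3.6667)·(3.6667) + (-3.3333)·(-3.3333) + (1.6667)·(1.6667) + (-2.3333)·(-2.3333) + (2.6667)·(2.6667)) / 5 = 45.3333/5 = 9.0667
  s[X,Y] = ((-2.3333)·(-0.6667) + (3.6667)·(-1.6667) + (-3.3333)·(4.3333) + (1.6667)·(-2.6667) + (-2.3333)·(1.3333) + (2.6667)·(-0.6667)) / 5 = -28.3333/5 = -5.6667
  s[Y,Y] = ((-0.6667)·(-0.6667) + (-1.6667)·(-1.6667) + (4.3333)·(4.3333) + (-2.6667)·(-2.6667) + (1.3333)·(1.3333) + (-0.6667)·(-0.6667)) / 5 = 31.3333/5 = 6.2667
  Sample standard deviations s_i = √(s[i,i]):
  s(X) = √(9.0667) = 3.0111
  s(Y) = √(6.2667) = 2.5033

Step 3 — r_{ij} = s_{ij} / (s_i · s_j):
  r[X,X] = 1 (diagonal).
  r[X,Y] = -5.6667 / (3.0111 · 2.5033) = -5.6667 / 7.5378 = -0.7518
  r[Y,Y] = 1 (diagonal).

R is symmetric with unit diagonal. Assembling:

R = [[1, -0.7518],
 [-0.7518, 1]]


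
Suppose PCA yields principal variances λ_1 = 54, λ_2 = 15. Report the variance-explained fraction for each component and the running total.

Step 1 — total variance = trace(Sigma) = Σ λ_i = 54 + 15 = 69.

Step 2 — fraction explained by component i = λ_i / Σ λ:
  PC1: 54/69 = 0.7826
  PC2: 15/69 = 0.2174

Step 3 — cumulative fraction after k components = (λ_1 + ... + λ_k) / Σ λ:
  k = 1: 54/69 = 0.7826
  k = 2: (54 + 15)/69 = 69/69 = 1

Summary (fraction, with percent):

explained: PC1 0.7826 (78.26%), PC2 0.2174 (21.74%);  cumulative: 0.7826, 1


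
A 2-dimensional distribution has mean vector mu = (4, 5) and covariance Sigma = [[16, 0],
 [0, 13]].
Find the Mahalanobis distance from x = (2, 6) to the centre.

Step 1 — centre the observation: (x - mu) = (-2, 1).

Step 2 — invert Sigma. det(Sigma) = 16·13 - (0)² = 208.
  Sigma^{-1} = (1/det) · [[d, -b], [-b, a]] = [[0.0625, 0],
 [0, 0.0769]].

Step 3 — form the quadratic (x - mu)^T · Sigma^{-1} · (x - mu):
  Sigma^{-1} · (x - mu) = (-0.125, 0.0769).
  (x - mu)^T · [Sigma^{-1} · (x - mu)] = (-2)·(-0.125) + (1)·(0.0769) = 0.3269.

Step 4 — take square root: d = √(0.3269) ≈ 0.5718.

d(x, mu) = √(0.3269) ≈ 0.5718


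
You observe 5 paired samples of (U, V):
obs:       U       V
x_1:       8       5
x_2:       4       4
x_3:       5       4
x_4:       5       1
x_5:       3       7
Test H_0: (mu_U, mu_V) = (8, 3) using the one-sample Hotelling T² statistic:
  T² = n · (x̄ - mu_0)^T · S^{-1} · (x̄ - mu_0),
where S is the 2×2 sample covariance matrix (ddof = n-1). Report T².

Step 1 — sample mean vector:
  mean(U) = (8 + 4 + 5 + 5 + 3) / 5 = 25/5 = 5
  mean(V) = (5 + 4 + 4 + 1 + 7) / 5 = 21/5 = 4.2
  x̄ = (5, 4.2),  deviation x̄ - mu_0 = (5, 4.2) - (8, 3) = (-3, 1.2).

Step 2 — sample covariance matrix, S[i,j] = (1/(n-1)) · Σ_k (x_{k,i} - mean_i) · (x_{k,j} - mean_j), divisor n-1 = 4:
  S[U,U] = ((3)·(3) + (-1)·(-1) + (0)·(0) + (0)·(0) + (-2)·(-2)) / 4 = 14/4 = 3.5
  S[U,V] = ((3)·(0.8) + (-1)·(-0.2) + (0)·(-0.2) + (0)·(-3.2) + (-2)·(2.8)) / 4 = -3/4 = -0.75
  S[V,V] = ((0.8)·(0.8) + (-0.2)·(-0.2) + (-0.2)·(-0.2) + (-3.2)·(-3.2) + (2.8)·(2.8)) / 4 = 18.8/4 = 4.7
  S = [[3.5, -0.75],
 [-0.75, 4.7]].

Step 3 — invert S. det(S) = 3.5·4.7 - (-0.75)² = 15.8875.
  S^{-1} = (1/det) · [[d, -b], [-b, a]] = [[0.2958, 0.0472],
 [0.0472, 0.2203]].

Step 4 — quadratic form (x̄ - mu_0)^T · S^{-1} · (x̄ - mu_0):
  S^{-1} · (x̄ - mu_0) = (-0.8308, 0.1227),
  (x̄ - mu_0)^T · [...] = (-3)·(-0.8308) + (1.2)·(0.1227) = 2.6398.

Step 5 — scale by n: T² = 5 · 2.6398 = 13.1991.

T² ≈ 13.1991


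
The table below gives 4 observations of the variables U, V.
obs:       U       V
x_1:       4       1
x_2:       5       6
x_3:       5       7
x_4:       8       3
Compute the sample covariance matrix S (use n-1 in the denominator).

Step 1 — column means:
  mean(U) = (4 + 5 + 5 + 8) / 4 = 22/4 = 5.5
  mean(V) = (1 + 6 + 7 + 3) / 4 = 17/4 = 4.25

Step 2 — sample covariance S[i,j] = (1/(n-1)) · Σ_k (x_{k,i} - mean_i) · (x_{k,j} - mean_j), with n-1 = 3.
  S[U,U] = ((-1.5)·(-1.5) + (-0.5)·(-0.5) + (-0.5)·(-0.5) + (2.5)·(2.5)) / 3 = 9/3 = 3
  S[U,V] = ((-1.5)·(-3.25) + (-0.5)·(1.75) + (-0.5)·(2.75) + (2.5)·(-1.25)) / 3 = -0.5/3 = -0.1667
  S[V,V] = ((-3.25)·(-3.25) + (1.75)·(1.75) + (2.75)·(2.75) + (-1.25)·(-1.25)) / 3 = 22.75/3 = 7.5833

S is symmetric (S[j,i] = S[i,j]). Assembling:

S = [[3, -0.1667],
 [-0.1667, 7.5833]]


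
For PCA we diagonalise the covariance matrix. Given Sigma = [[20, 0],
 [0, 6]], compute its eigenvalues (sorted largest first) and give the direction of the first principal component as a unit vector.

Step 1 — characteristic polynomial of 2×2 Sigma:
  det(Sigma - λI) = λ² - trace · λ + det = 0.
  trace = 20 + 6 = 26, det = 20·6 - (0)² = 120.
Step 2 — discriminant:
  Δ = trace² - 4·det = 676 - 480 = 196.
Step 3 — eigenvalues:
  λ = (trace ± √Δ)/2 = (26 ± 14)/2,
  λ_1 = 20,  λ_2 = 6.

Step 4 — unit eigenvector for λ_1: Sigma is diagonal, so its eigenvectors are the coordinate axes. λ_1 = 20 is the diagonal entry on the first coordinate axis, hence
  v_1 = (1, 0) (||v_1|| = 1).

λ_1 = 20,  λ_2 = 6;  v_1 ≈ (1, 0)


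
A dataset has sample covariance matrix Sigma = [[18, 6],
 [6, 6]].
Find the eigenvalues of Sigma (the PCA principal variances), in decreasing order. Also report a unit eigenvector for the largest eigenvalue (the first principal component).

Step 1 — characteristic polynomial of 2×2 Sigma:
  det(Sigma - λI) = λ² - trace · λ + det = 0.
  trace = 18 + 6 = 24, det = 18·6 - (6)² = 72.
Step 2 — discriminant:
  Δ = trace² - 4·det = 576 - 288 = 288.
Step 3 — eigenvalues:
  λ = (trace ± √Δ)/2 = (24 ± 16.9706)/2,
  λ_1 = 20.4853,  λ_2 = 3.5147.

Step 4 — unit eigenvector for λ_1: solve (Sigma - λ_1 I)v = 0. First row:
  (18 - 20.4853)·v_x + (6)·v_y = 0, i.e. (-2.4853)·v_x + (6)·v_y = 0,
  so v ∝ (b, λ_1 - a) = (6, 2.4853) = u.
  ||u|| = √((6)² + (2.4853)²) = √(42.1766) ≈ 6.4944,
  v_1 = u/||u|| ≈ (0.9239, 0.3827) (||v_1|| = 1).

λ_1 = 20.4853,  λ_2 = 3.5147;  v_1 ≈ (0.9239, 0.3827)


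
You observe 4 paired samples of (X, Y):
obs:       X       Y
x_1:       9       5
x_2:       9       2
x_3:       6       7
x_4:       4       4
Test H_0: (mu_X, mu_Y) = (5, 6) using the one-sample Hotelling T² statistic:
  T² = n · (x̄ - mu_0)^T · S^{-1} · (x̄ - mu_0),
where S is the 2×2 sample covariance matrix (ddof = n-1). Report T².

Step 1 — sample mean vector:
  mean(X) = (9 + 9 + 6 + 4) / 4 = 28/4 = 7
  mean(Y) = (5 + 2 + 7 + 4) / 4 = 18/4 = 4.5
  x̄ = (7, 4.5),  deviation x̄ - mu_0 = (7, 4.5) - (5, 6) = (2, -1.5).

Step 2 — sample covariance matrix, S[i,j] = (1/(n-1)) · Σ_k (x_{k,i} - mean_i) · (x_{k,j} - mean_j), divisor n-1 = 3:
  S[X,X] = ((2)·(2) + (2)·(2) + (-1)·(-1) + (-3)·(-3)) / 3 = 18/3 = 6
  S[X,Y] = ((2)·(0.5) + (2)·(-2.5) + (-1)·(2.5) + (-3)·(-0.5)) / 3 = -5/3 = -1.6667
  S[Y,Y] = ((0.5)·(0.5) + (-2.5)·(-2.5) + (2.5)·(2.5) + (-0.5)·(-0.5)) / 3 = 13/3 = 4.3333
  S = [[6, -1.6667],
 [-1.6667, 4.3333]].

Step 3 — invert S. det(S) = 6·4.3333 - (-1.6667)² = 23.2222.
  S^{-1} = (1/det) · [[d, -b], [-b, a]] = [[0.1866, 0.0718],
 [0.0718, 0.2584]].

Step 4 — quadratic form (x̄ - mu_0)^T · S^{-1} · (x̄ - mu_0):
  S^{-1} · (x̄ - mu_0) = (0.2656, -0.244),
  (x̄ - mu_0)^T · [...] = (2)·(0.2656) + (-1.5)·(-0.244) = 0.8971.

Step 5 — scale by n: T² = 4 · 0.8971 = 3.5885.

T² ≈ 3.5885


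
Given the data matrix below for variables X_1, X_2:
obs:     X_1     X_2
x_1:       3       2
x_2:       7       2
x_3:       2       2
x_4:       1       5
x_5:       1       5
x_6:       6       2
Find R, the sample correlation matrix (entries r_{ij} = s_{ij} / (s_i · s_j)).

Step 1 — column means:
  mean(X_1) = (3 + 7 + 2 + 1 + 1 + 6) / 6 = 20/6 = 3.3333
  mean(X_2) = (2 + 2 + 2 + 5 + 5 + 2) / 6 = 18/6 = 3

Step 2 — sample variances and covariances s[i,j] = (1/(n-1)) · Σ_k (x_{k,i} - mean_i) · (x_{k,j} - mean_j), with n-1 = 5:
  s[X_1,X_1] = ((-0.3333)·(-0.3333) + (3.6667)·(3.6667) + (-1.3333)·(-1.3333) + (-2.3333)·(-2.3333) + (-2.3333)·(-2.3333) + (2.6667)·(2.6667)) / 5 = 33.3333/5 = 6.6667
  s[X_1,X_2] = ((-0.3333)·(-1) + (3.6667)·(-1) + (-1.3333)·(-1) + (-2.3333)·(2) + (-2.3333)·(2) + (2.6667)·(-1)) / 5 = -14/5 = -2.8
  s[X_2,X_2] = ((-1)·(-1) + (-1)·(-1) + (-1)·(-1) + (2)·(2) + (2)·(2) + (-1)·(-1)) / 5 = 12/5 = 2.4
  Sample standard deviations s_i = √(s[i,i]):
  s(X_1) = √(6.6667) = 2.582
  s(X_2) = √(2.4) = 1.5492

Step 3 — r_{ij} = s_{ij} / (s_i · s_j):
  r[X_1,X_1] = 1 (diagonal).
  r[X_1,X_2] = -2.8 / (2.582 · 1.5492) = -2.8 / 4 = -0.7
  r[X_2,X_2] = 1 (diagonal).

R is symmetric with unit diagonal. Assembling:

R = [[1, -0.7],
 [-0.7, 1]]


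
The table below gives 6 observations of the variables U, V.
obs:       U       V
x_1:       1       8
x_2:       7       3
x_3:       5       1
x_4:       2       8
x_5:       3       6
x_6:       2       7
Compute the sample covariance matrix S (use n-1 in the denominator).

Step 1 — column means:
  mean(U) = (1 + 7 + 5 + 2 + 3 + 2) / 6 = 20/6 = 3.3333
  mean(V) = (8 + 3 + 1 + 8 + 6 + 7) / 6 = 33/6 = 5.5

Step 2 — sample covariance S[i,j] = (1/(n-1)) · Σ_k (x_{k,i} - mean_i) · (x_{k,j} - mean_j), with n-1 = 5.
  S[U,U] = ((-2.3333)·(-2.3333) + (3.6667)·(3.6667) + (1.6667)·(1.6667) + (-1.3333)·(-1.3333) + (-0.3333)·(-0.3333) + (-1.3333)·(-1.3333)) / 5 = 25.3333/5 = 5.0667
  S[U,V] = ((-2.3333)·(2.5) + (3.6667)·(-2.5) + (1.6667)·(-4.5) + (-1.3333)·(2.5) + (-0.3333)·(0.5) + (-1.3333)·(1.5)) / 5 = -28/5 = -5.6
  S[V,V] = ((2.5)·(2.5) + (-2.5)·(-2.5) + (-4.5)·(-4.5) + (2.5)·(2.5) + (0.5)·(0.5) + (1.5)·(1.5)) / 5 = 41.5/5 = 8.3

S is symmetric (S[j,i] = S[i,j]). Assembling:

S = [[5.0667, -5.6],
 [-5.6, 8.3]]


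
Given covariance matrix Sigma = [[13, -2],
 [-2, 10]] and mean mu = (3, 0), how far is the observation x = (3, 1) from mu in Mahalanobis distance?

Step 1 — centre the observation: (x - mu) = (0, 1).

Step 2 — invert Sigma. det(Sigma) = 13·10 - (-2)² = 126.
  Sigma^{-1} = (1/det) · [[d, -b], [-b, a]] = [[0.0794, 0.0159],
 [0.0159, 0.1032]].

Step 3 — form the quadratic (x - mu)^T · Sigma^{-1} · (x - mu):
  Sigma^{-1} · (x - mu) = (0.0159, 0.1032).
  (x - mu)^T · [Sigma^{-1} · (x - mu)] = (0)·(0.0159) + (1)·(0.1032) = 0.1032.

Step 4 — take square root: d = √(0.1032) ≈ 0.3212.

d(x, mu) = √(0.1032) ≈ 0.3212


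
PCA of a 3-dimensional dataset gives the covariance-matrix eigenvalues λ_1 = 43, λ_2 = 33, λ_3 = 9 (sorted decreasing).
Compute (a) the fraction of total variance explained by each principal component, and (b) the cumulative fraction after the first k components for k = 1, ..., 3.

Step 1 — total variance = trace(Sigma) = Σ λ_i = 43 + 33 + 9 = 85.

Step 2 — fraction explained by component i = λ_i / Σ λ:
  PC1: 43/85 = 0.5059
  PC2: 33/85 = 0.3882
  PC3: 9/85 = 0.1059

Step 3 — cumulative fraction after k components = (λ_1 + ... + λ_k) / Σ λ:
  k = 1: 43/85 = 0.5059
  k = 2: (43 + 33)/85 = 76/85 = 0.8941
  k = 3: (43 + 33 + 9)/85 = 85/85 = 1

Summary (fraction, with percent):

explained: PC1 0.5059 (50.59%), PC2 0.3882 (38.82%), PC3 0.1059 (10.59%);  cumulative: 0.5059, 0.8941, 1


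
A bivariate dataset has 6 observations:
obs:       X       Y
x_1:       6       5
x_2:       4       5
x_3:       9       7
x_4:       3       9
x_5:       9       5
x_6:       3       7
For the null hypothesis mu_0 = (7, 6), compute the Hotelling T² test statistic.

Step 1 — sample mean vector:
  mean(X) = (6 + 4 + 9 + 3 + 9 + 3) / 6 = 34/6 = 5.6667
  mean(Y) = (5 + 5 + 7 + 9 + 5 + 7) / 6 = 38/6 = 6.3333
  x̄ = (5.6667, 6.3333),  deviation x̄ - mu_0 = (5.6667, 6.3333) - (7, 6) = (-1.3333, 0.3333).

Step 2 — sample covariance matrix, S[i,j] = (1/(n-1)) · Σ_k (x_{k,i} - mean_i) · (x_{k,j} - mean_j), divisor n-1 = 5:
  S[X,X] = ((0.3333)·(0.3333) + (-1.6667)·(-1.6667) + (3.3333)·(3.3333) + (-2.6667)·(-2.6667) + (3.3333)·(3.3333) + (-2.6667)·(-2.6667)) / 5 = 39.3333/5 = 7.8667
  S[X,Y] = ((0.3333)·(-1.3333) + (-1.6667)·(-1.3333) + (3.3333)·(0.6667) + (-2.6667)·(2.6667) + (3.3333)·(-1.3333) + (-2.6667)·(0.6667)) / 5 = -9.3333/5 = -1.8667
  S[Y,Y] = ((-1.3333)·(-1.3333) + (-1.3333)·(-1.3333) + (0.6667)·(0.6667) + (2.6667)·(2.6667) + (-1.3333)·(-1.3333) + (0.6667)·(0.6667)) / 5 = 13.3333/5 = 2.6667
  S = [[7.8667, -1.8667],
 [-1.8667, 2.6667]].

Step 3 — invert S. det(S) = 7.8667·2.6667 - (-1.8667)² = 17.4933.
  S^{-1} = (1/det) · [[d, -b], [-b, a]] = [[0.1524, 0.1067],
 [0.1067, 0.4497]].

Step 4 — quadratic form (x̄ - mu_0)^T · S^{-1} · (x̄ - mu_0):
  S^{-1} · (x̄ - mu_0) = (-0.1677, 0.0076),
  (x̄ - mu_0)^T · [...] = (-1.3333)·(-0.1677) + (0.3333)·(0.0076) = 0.2261.

Step 5 — scale by n: T² = 6 · 0.2261 = 1.3567.

T² ≈ 1.3567


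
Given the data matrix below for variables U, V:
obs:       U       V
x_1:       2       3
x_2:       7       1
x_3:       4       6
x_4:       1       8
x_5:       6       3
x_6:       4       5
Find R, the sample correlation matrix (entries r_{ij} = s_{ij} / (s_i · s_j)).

Step 1 — column means:
  mean(U) = (2 + 7 + 4 + 1 + 6 + 4) / 6 = 24/6 = 4
  mean(V) = (3 + 1 + 6 + 8 + 3 + 5) / 6 = 26/6 = 4.3333

Step 2 — sample variances and covariances s[i,j] = (1/(n-1)) · Σ_k (x_{k,i} - mean_i) · (x_{k,j} - mean_j), with n-1 = 5:
  s[U,U] = ((-2)·(-2) + (3)·(3) + (0)·(0) + (-3)·(-3) + (2)·(2) + (0)·(0)) / 5 = 26/5 = 5.2
  s[U,V] = ((-2)·(-1.3333) + (3)·(-3.3333) + (0)·(1.6667) + (-3)·(3.6667) + (2)·(-1.3333) + (0)·(0.6667)) / 5 = -21/5 = -4.2
  s[V,V] = ((-1.3333)·(-1.3333) + (-3.3333)·(-3.3333) + (1.6667)·(1.6667) + (3.6667)·(3.6667) + (-1.3333)·(-1.3333) + (0.6667)·(0.6667)) / 5 = 31.3333/5 = 6.2667
  Sample standard deviations s_i = √(s[i,i]):
  s(U) = √(5.2) = 2.2804
  s(V) = √(6.2667) = 2.5033

Step 3 — r_{ij} = s_{ij} / (s_i · s_j):
  r[U,U] = 1 (diagonal).
  r[U,V] = -4.2 / (2.2804 · 2.5033) = -4.2 / 5.7085 = -0.7357
  r[V,V] = 1 (diagonal).

R is symmetric with unit diagonal. Assembling:

R = [[1, -0.7357],
 [-0.7357, 1]]


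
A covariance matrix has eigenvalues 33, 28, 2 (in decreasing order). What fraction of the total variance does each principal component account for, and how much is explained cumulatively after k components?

Step 1 — total variance = trace(Sigma) = Σ λ_i = 33 + 28 + 2 = 63.

Step 2 — fraction explained by component i = λ_i / Σ λ:
  PC1: 33/63 = 0.5238
  PC2: 28/63 = 0.4444
  PC3: 2/63 = 0.0317

Step 3 — cumulative fraction after k components = (λ_1 + ... + λ_k) / Σ λ:
  k = 1: 33/63 = 0.5238
  k = 2: (33 + 28)/63 = 61/63 = 0.9683
  k = 3: (33 + 28 + 2)/63 = 63/63 = 1

Summary (fraction, with percent):

explained: PC1 0.5238 (52.38%), PC2 0.4444 (44.44%), PC3 0.0317 (3.17%);  cumulative: 0.5238, 0.9683, 1


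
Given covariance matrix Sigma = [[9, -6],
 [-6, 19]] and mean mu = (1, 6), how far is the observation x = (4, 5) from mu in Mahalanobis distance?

Step 1 — centre the observation: (x - mu) = (3, -1).

Step 2 — invert Sigma. det(Sigma) = 9·19 - (-6)² = 135.
  Sigma^{-1} = (1/det) · [[d, -b], [-b, a]] = [[0.1407, 0.0444],
 [0.0444, 0.0667]].

Step 3 — form the quadratic (x - mu)^T · Sigma^{-1} · (x - mu):
  Sigma^{-1} · (x - mu) = (0.3778, 0.0667).
  (x - mu)^T · [Sigma^{-1} · (x - mu)] = (3)·(0.3778) + (-1)·(0.0667) = 1.0667.

Step 4 — take square root: d = √(1.0667) ≈ 1.0328.

d(x, mu) = √(1.0667) ≈ 1.0328


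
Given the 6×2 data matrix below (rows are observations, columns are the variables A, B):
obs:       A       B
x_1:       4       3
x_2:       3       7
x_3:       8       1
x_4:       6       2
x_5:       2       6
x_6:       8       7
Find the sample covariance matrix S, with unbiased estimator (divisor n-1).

Step 1 — column means:
  mean(A) = (4 + 3 + 8 + 6 + 2 + 8) / 6 = 31/6 = 5.1667
  mean(B) = (3 + 7 + 1 + 2 + 6 + 7) / 6 = 26/6 = 4.3333

Step 2 — sample covariance S[i,j] = (1/(n-1)) · Σ_k (x_{k,i} - mean_i) · (x_{k,j} - mean_j), with n-1 = 5.
  S[A,A] = ((-1.1667)·(-1.1667) + (-2.1667)·(-2.1667) + (2.8333)·(2.8333) + (0.8333)·(0.8333) + (-3.1667)·(-3.1667) + (2.8333)·(2.8333)) / 5 = 32.8333/5 = 6.5667
  S[A,B] = ((-1.1667)·(-1.3333) + (-2.1667)·(2.6667) + (2.8333)·(-3.3333) + (0.8333)·(-2.3333) + (-3.1667)·(1.6667) + (2.8333)·(2.6667)) / 5 = -13.3333/5 = -2.6667
  S[B,B] = ((-1.3333)·(-1.3333) + (2.6667)·(2.6667) + (-3.3333)·(-3.3333) + (-2.3333)·(-2.3333) + (1.6667)·(1.6667) + (2.6667)·(2.6667)) / 5 = 35.3333/5 = 7.0667

S is symmetric (S[j,i] = S[i,j]). Assembling:

S = [[6.5667, -2.6667],
 [-2.6667, 7.0667]]


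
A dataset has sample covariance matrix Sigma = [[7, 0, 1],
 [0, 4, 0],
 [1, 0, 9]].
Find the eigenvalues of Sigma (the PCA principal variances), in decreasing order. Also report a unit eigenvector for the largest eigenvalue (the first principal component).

Step 1 — characteristic polynomial p(λ) = det(λI - Sigma) = λ³ - tr·λ² + c_1·λ - det, where tr = trace, c_1 = sum of the principal 2×2 minors, det = det(Sigma):
  tr = 7 + 4 + 9 = 20,
  c_1 = (7·4 - (0)²) + (7·9 - (1)²) + (4·9 - (0)²) = 28 + 62 + 36 = 126,
  det = 7·(4·9 - (0)²) - (0)·((0)·9 - (0)·(1)) + (1)·((0)·(0) - 4·(1)) = 7·(36) - (0)·(0) + (1)·(-4) = 248.
  So p(λ) = λ³ - 20λ² + 126λ - 248.
Step 2 — look for an integer root (rational root theorem: any rational root is an integer divisor of 248). Testing λ = 4:
  p(4) = 64 - 320 + 504 - 248 = 0  ✓
  Dividing out (λ - 4): p(λ) = (λ - 4)(λ² - 16λ + 62).
Step 3 — remaining eigenvalues from the quadratic λ² - 16λ + 62 = 0:
  Δ = 16² - 4·62 = 256 - 248 = 8,  λ = (16 ± √8)/2 = (16 ± 2.8284)/2 ≈ 9.4142 or 6.5858.
  Sorted: λ_1 = 9.4142,  λ_2 = 6.5858,  λ_3 = 4  (check: sum = 20 = tr ✓).

Step 4 — unit eigenvector for λ_1 ≈ 9.4142: v spans the null space of (Sigma - λ_1 I), whose rows are
  r_1 = (-2.4142, 0, 1),  r_2 = (0, -5.4142, 0),  r_3 = (1, 0, -0.4142).
  v is orthogonal to every row, so take v ∝ r_1 × r_2 = ((0)·(0) - (1)·(-5.4142), (1)·(0) - (-2.4142)·(0), (-2.4142)·(-5.4142) - (0)·(0)) ≈ (5.4142, 0, 13.0711).
  Let u = (5.4142, 0, 13.0711).
  ||u|| = √((5.4142)² + (0)² + (13.0711)²) = √(200.1665) ≈ 14.148,  v_1 = u/||u|| ≈ (0.3827, 0, 0.9239) (||v_1|| = 1).

λ_1 = 9.4142,  λ_2 = 6.5858,  λ_3 = 4;  v_1 ≈ (0.3827, 0, 0.9239)


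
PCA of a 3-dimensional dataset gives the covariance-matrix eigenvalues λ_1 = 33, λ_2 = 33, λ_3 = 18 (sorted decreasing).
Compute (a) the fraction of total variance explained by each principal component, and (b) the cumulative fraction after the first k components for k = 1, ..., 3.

Step 1 — total variance = trace(Sigma) = Σ λ_i = 33 + 33 + 18 = 84.

Step 2 — fraction explained by component i = λ_i / Σ λ:
  PC1: 33/84 = 0.3929
  PC2: 33/84 = 0.3929
  PC3: 18/84 = 0.2143

Step 3 — cumulative fraction after k components = (λ_1 + ... + λ_k) / Σ λ:
  k = 1: 33/84 = 0.3929
  k = 2: (33 + 33)/84 = 66/84 = 0.7857
  k = 3: (33 + 33 + 18)/84 = 84/84 = 1

Summary (fraction, with percent):

explained: PC1 0.3929 (39.29%), PC2 0.3929 (39.29%), PC3 0.2143 (21.43%);  cumulative: 0.3929, 0.7857, 1


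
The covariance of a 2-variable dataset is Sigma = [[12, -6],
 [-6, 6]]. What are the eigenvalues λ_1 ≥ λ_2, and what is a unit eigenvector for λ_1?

Step 1 — characteristic polynomial of 2×2 Sigma:
  det(Sigma - λI) = λ² - trace · λ + det = 0.
  trace = 12 + 6 = 18, det = 12·6 - (-6)² = 36.
Step 2 — discriminant:
  Δ = trace² - 4·det = 324 - 144 = 180.
Step 3 — eigenvalues:
  λ = (trace ± √Δ)/2 = (18 ± 13.4164)/2,
  λ_1 = 15.7082,  λ_2 = 2.2918.

Step 4 — unit eigenvector for λ_1: solve (Sigma - λ_1 I)v = 0. First row:
  (12 - 15.7082)·v_x + (-6)·v_y = 0, i.e. (-3.7082)·v_x + (-6)·v_y = 0,
  so v ∝ (b, λ_1 - a) = (-6, 3.7082); multiply by -1 so the first entry is positive: u = (6, -3.7082).
  ||u|| = √((6)² + (-3.7082)²) = √(49.7508) ≈ 7.0534,
  v_1 = u/||u|| ≈ (0.8507, -0.5257) (||v_1|| = 1).

λ_1 = 15.7082,  λ_2 = 2.2918;  v_1 ≈ (0.8507, -0.5257)


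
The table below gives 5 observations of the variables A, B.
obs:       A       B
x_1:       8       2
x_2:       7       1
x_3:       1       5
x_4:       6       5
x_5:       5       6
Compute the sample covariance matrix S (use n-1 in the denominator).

Step 1 — column means:
  mean(A) = (8 + 7 + 1 + 6 + 5) / 5 = 27/5 = 5.4
  mean(B) = (2 + 1 + 5 + 5 + 6) / 5 = 19/5 = 3.8

Step 2 — sample covariance S[i,j] = (1/(n-1)) · Σ_k (x_{k,i} - mean_i) · (x_{k,j} - mean_j), with n-1 = 4.
  S[A,A] = ((2.6)·(2.6) + (1.6)·(1.6) + (-4.4)·(-4.4) + (0.6)·(0.6) + (-0.4)·(-0.4)) / 4 = 29.2/4 = 7.3
  S[A,B] = ((2.6)·(-1.8) + (1.6)·(-2.8) + (-4.4)·(1.2) + (0.6)·(1.2) + (-0.4)·(2.2)) / 4 = -14.6/4 = -3.65
  S[B,B] = ((-1.8)·(-1.8) + (-2.8)·(-2.8) + (1.2)·(1.2) + (1.2)·(1.2) + (2.2)·(2.2)) / 4 = 18.8/4 = 4.7

S is symmetric (S[j,i] = S[i,j]). Assembling:

S = [[7.3, -3.65],
 [-3.65, 4.7]]


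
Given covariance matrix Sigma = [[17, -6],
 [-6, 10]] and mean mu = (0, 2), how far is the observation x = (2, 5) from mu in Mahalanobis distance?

Step 1 — centre the observation: (x - mu) = (2, 3).

Step 2 — invert Sigma. det(Sigma) = 17·10 - (-6)² = 134.
  Sigma^{-1} = (1/det) · [[d, -b], [-b, a]] = [[0.0746, 0.0448],
 [0.0448, 0.1269]].

Step 3 — form the quadratic (x - mu)^T · Sigma^{-1} · (x - mu):
  Sigma^{-1} · (x - mu) = (0.2836, 0.4701).
  (x - mu)^T · [Sigma^{-1} · (x - mu)] = (2)·(0.2836) + (3)·(0.4701) = 1.9776.

Step 4 — take square root: d = √(1.9776) ≈ 1.4063.

d(x, mu) = √(1.9776) ≈ 1.4063
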